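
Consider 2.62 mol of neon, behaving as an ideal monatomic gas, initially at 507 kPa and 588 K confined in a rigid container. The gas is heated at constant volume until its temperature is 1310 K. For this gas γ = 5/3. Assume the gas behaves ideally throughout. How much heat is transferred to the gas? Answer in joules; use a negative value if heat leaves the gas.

23600 J

V₁ = nRT₁/P₁ = 2.62×8.314×588/507 = 25.3 L.
Isochoric: V stays 25.3 L; P/T = const ⇒ T₂ = 1310 K, P₂ = 1130 kPa.
W = 0 (no volume change).
ΔU = nCvΔT = 2.62×12.5×(1310−588) = 23600 J.
Q = ΔU = 23600 J.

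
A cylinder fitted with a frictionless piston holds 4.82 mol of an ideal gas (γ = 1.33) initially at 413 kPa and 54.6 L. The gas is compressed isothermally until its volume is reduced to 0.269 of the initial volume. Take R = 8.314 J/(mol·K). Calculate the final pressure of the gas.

T₁ = P₁V₁/(nR) = 413×54.6/(4.82×8.314) = 563 K.
Isothermal: T stays 563 K; PV = const ⇒ V₂ = 14.7 L, P₂ = 1540 kPa.

1540 kPa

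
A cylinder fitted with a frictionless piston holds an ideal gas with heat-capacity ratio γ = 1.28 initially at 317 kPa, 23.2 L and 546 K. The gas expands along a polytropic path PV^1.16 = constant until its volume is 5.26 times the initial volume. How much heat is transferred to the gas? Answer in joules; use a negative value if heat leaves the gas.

4600 J

n = P₁V₁/(RT₁) = 317×23.2/(8.314×546) = 1.62 mol.
Polytropic n=1.16: T₂ = T₁(V₁/V₂)^(n−1) = 546×(0.190)^0.16 = 419 K; P₂ = P₁(V₁/V₂)^n = 46.2 kPa.
W = (P₁V₁−P₂V₂)/(n−1) = (317×23.2−46.2×122)/0.16 = 10700 J.
ΔU = nCvΔT = 1.62×29.7×(419−546) = -6130 J.
Q = ΔU + W = 4600 J.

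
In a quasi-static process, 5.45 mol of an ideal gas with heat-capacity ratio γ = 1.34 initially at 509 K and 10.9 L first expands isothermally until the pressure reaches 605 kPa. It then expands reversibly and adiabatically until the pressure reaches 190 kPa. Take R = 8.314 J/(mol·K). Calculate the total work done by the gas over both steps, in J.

P₁ = nRT₁/V₁ = 5.45×8.314×509/10.9 = 2120 kPa.
Step 1 — Isothermal: T stays 509 K; PV = const ⇒ V₂ = 38.1 L, P₂ = 605 kPa.
ΔU = 0 (ideal gas, T constant).
W = nRT ln(V₂/V₁) = 5.45×8.314×509×ln(3.50) = 28900 J.
Q = ΔU + W = 28900 J.
State after step 1: P = 605 kPa, V = 38.1 L, T = 509 K.
Step 2 — Adiabatic: T₂/T₁ = (P₂/P₁)^((γ−1)/γ) ⇒ T₂ = 509×(0.314)^0.254 = 379 K; V₂ = 90.5 L.
ΔU = nCvΔT = 5.45×24.5×(379−509) = -17300 J.
Q = 0 for an adiabatic process, so W = −ΔU = 17300 J.
Net over both steps: W = 46100 J, Q = 28900 J, ΔU = -17300 J.

46100 J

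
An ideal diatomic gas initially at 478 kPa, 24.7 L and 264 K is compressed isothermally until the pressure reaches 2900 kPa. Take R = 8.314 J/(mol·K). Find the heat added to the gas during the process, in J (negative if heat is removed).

-21300 J

n = P₁V₁/(RT₁) = 478×24.7/(8.314×264) = 5.38 mol.
Isothermal: T stays 264 K; PV = const ⇒ V₂ = 4.07 L, P₂ = 2900 kPa.
ΔU = 0 (ideal gas, T constant).
W = nRT ln(V₂/V₁) = 5.38×8.314×264×ln(0.165) = -21300 J.
Q = ΔU + W = -21300 J.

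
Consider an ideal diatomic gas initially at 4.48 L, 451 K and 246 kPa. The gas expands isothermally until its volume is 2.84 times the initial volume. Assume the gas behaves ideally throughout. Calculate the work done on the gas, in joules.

n = P₁V₁/(RT₁) = 246×4.48/(8.314×451) = 0.294 mol.
Isothermal: T stays 451 K; PV = const ⇒ V₂ = 12.7 L, P₂ = 86.6 kPa.
W = nRT ln(V₂/V₁) = 0.294×8.314×451×ln(2.84) = 1150 J.
Work done on the gas = −W_by = -1150 J.

-1150 J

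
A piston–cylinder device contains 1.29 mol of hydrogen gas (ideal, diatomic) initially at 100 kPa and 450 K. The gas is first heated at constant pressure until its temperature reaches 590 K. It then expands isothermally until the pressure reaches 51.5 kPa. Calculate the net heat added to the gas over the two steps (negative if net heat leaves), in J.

V₁ = nRT₁/P₁ = 1.29×8.314×450/100 = 48.3 L.
Step 1 — Isobaric: P stays 100 kPa; V/T = const ⇒ T₂ = 590 K, V₂ = 63.3 L.
W = PΔV = 100×(63.3−48.3) kPa·L = 1500 J.
ΔU = nCvΔT = 1.29×20.8×(590−450) = 3750 J.
Q = ΔU + W = nCpΔT = 5260 J.
State after step 1: P = 100 kPa, V = 63.3 L, T = 590 K.
Step 2 — Isothermal: T stays 590 K; PV = const ⇒ V₂ = 123 L, P₂ = 51.5 kPa.
ΔU = 0 (ideal gas, T constant).
W = nRT ln(V₂/V₁) = 1.29×8.314×590×ln(1.94) = 4200 J.
Q = ΔU + W = 4200 J.
Net over both steps: W = 5700 J, Q = 9450 J, ΔU = 3750 J.

9450 J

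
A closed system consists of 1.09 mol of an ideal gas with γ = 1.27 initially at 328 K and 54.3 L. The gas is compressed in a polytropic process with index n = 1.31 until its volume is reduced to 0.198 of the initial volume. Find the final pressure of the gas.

457 kPa

P₁ = nRT₁/V₁ = 1.09×8.314×328/54.3 = 54.7 kPa.
Polytropic n=1.31: T₂ = T₁(V₁/V₂)^(n−1) = 328×(5.05)^0.31 = 542 K; P₂ = P₁(V₁/V₂)^n = 457 kPa.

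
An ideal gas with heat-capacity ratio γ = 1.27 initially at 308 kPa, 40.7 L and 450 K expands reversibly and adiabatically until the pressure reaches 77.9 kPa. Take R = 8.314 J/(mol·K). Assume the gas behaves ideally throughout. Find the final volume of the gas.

Adiabatic: T₂/T₁ = (P₂/P₁)^((γ−1)/γ) ⇒ T₂ = 450×(0.253)^0.213 = 336 K; V₂ = 120 L.

120 L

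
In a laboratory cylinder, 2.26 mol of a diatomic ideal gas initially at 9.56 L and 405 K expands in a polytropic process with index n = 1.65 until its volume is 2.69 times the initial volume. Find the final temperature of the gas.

213 K

P₁ = nRT₁/V₁ = 2.26×8.314×405/9.56 = 796 kPa.
Polytropic n=1.65: T₂ = T₁(V₁/V₂)^(n−1) = 405×(0.372)^0.65 = 213 K; P₂ = P₁(V₁/V₂)^n = 156 kPa.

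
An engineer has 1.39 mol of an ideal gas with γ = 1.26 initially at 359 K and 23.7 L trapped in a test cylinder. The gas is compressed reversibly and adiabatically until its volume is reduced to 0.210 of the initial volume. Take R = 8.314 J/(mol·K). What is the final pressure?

1250 kPa

P₁ = nRT₁/V₁ = 1.39×8.314×359/23.7 = 175 kPa.
Adiabatic: TV^(γ−1) = const ⇒ T₂ = 359×(4.76)^0.260 = 539 K; PV^γ = const ⇒ P₂ = 1250 kPa.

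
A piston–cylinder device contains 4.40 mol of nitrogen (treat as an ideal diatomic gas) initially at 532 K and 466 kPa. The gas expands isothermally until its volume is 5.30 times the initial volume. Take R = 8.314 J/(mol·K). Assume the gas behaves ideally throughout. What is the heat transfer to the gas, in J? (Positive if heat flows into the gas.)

V₁ = nRT₁/P₁ = 4.40×8.314×532/466 = 41.8 L.
Isothermal: T stays 532 K; PV = const ⇒ V₂ = 221 L, P₂ = 87.9 kPa.
ΔU = 0 (ideal gas, T constant).
W = nRT ln(V₂/V₁) = 4.40×8.314×532×ln(5.30) = 32500 J.
Q = ΔU + W = 32500 J.

32500 J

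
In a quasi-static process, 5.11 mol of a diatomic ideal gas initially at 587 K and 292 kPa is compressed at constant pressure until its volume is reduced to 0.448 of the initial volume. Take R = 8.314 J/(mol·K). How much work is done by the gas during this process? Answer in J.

-13800 J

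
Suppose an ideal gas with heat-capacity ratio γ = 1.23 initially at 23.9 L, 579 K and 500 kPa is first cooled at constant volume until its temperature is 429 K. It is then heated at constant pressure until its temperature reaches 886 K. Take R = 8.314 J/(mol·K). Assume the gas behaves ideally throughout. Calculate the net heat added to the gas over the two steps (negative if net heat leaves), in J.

37000 J

n = P₁V₁/(RT₁) = 500×23.9/(8.314×579) = 2.48 mol.
Step 1 — Isochoric: V stays 23.9 L; P/T = const ⇒ T₂ = 429 K, P₂ = 370 kPa.
W = 0 (no volume change).
ΔU = nCvΔT = 2.48×36.1×(429−579) = -13500 J.
Q = ΔU = -13500 J.
State after step 1: P = 370 kPa, V = 23.9 L, T = 429 K.
Step 2 — Isobaric: P stays 370 kPa; V/T = const ⇒ T₂ = 886 K, V₂ = 49.4 L.
W = PΔV = 370×(49.4−23.9) kPa·L = 9430 J.
ΔU = nCvΔT = 2.48×36.1×(886−429) = 41000 J.
Q = ΔU + W = nCpΔT = 50400 J.
Net over both steps: W = 9430 J, Q = 37000 J, ΔU = 27500 J.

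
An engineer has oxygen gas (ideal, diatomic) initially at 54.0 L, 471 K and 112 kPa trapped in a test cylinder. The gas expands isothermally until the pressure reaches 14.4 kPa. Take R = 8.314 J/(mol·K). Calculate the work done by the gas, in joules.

n = P₁V₁/(RT₁) = 112×54.0/(8.314×471) = 1.54 mol.
Isothermal: T stays 471 K; PV = const ⇒ V₂ = 420 L, P₂ = 14.4 kPa.
W = nRT ln(V₂/V₁) = 1.54×8.314×471×ln(7.78) = 12400 J.

12400 J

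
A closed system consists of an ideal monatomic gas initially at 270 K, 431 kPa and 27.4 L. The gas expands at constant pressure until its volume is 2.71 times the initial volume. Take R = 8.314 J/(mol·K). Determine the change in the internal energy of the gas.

30300 J

n = P₁V₁/(RT₁) = 431×27.4/(8.314×270) = 5.26 mol.
Isobaric: P stays 431 kPa; V/T = const ⇒ T₂ = 732 K, V₂ = 74.3 L.
For an ideal gas ΔU = nCvΔT with Cv = (3/2)R = 12.5 J/(mol·K).
ΔU = 5.26×12.5×(732−270) = 30300 J.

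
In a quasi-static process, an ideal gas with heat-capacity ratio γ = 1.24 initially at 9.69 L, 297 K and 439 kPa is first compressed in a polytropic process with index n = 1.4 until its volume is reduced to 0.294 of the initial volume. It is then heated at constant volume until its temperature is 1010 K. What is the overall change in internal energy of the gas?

n = P₁V₁/(RT₁) = 439×9.69/(8.314×297) = 1.72 mol.
Step 1 — Polytropic n=1.4: T₂ = T₁(V₁/V₂)^(n−1) = 297×(3.40)^0.40 = 485 K; P₂ = P₁(V₁/V₂)^n = 2440 kPa.
W = (P₁V₁−P₂V₂)/(n−1) = (439×9.69−2440×2.85)/0.40 = -6720 J.
ΔU = nCvΔT = 1.72×34.6×(485−297) = 11200 J.
Q = ΔU + W = 4480 J.
State after step 1: P = 2440 kPa, V = 2.85 L, T = 485 K.
Step 2 — Isochoric: V stays 2.85 L; P/T = const ⇒ T₂ = 1010 K, P₂ = 5080 kPa.
W = 0 (no volume change).
ΔU = nCvΔT = 1.72×34.6×(1010−485) = 31400 J.
Q = ΔU = 31400 J.
Net over both steps: W = -6720 J, Q = 35800 J, ΔU = 42600 J.

42600 J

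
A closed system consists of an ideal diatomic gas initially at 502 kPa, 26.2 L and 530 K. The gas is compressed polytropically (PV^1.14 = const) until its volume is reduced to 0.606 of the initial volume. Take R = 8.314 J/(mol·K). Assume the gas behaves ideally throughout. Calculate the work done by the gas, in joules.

n = P₁V₁/(RT₁) = 502×26.2/(8.314×530) = 2.98 mol.
Polytropic n=1.14: T₂ = T₁(V₁/V₂)^(n−1) = 530×(1.65)^0.14 = 568 K; P₂ = P₁(V₁/V₂)^n = 889 kPa.
W = (P₁V₁−P₂V₂)/(n−1) = (502×26.2−889×15.9)/0.14 = -6820 J.

-6820 J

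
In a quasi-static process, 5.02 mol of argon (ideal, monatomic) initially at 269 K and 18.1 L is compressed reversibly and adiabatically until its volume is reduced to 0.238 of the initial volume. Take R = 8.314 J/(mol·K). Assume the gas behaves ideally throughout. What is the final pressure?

6790 kPa

P₁ = nRT₁/V₁ = 5.02×8.314×269/18.1 = 620 kPa.
Adiabatic: TV^(γ−1) = const ⇒ T₂ = 269×(4.20)^0.667 = 700 K; PV^γ = const ⇒ P₂ = 6790 kPa.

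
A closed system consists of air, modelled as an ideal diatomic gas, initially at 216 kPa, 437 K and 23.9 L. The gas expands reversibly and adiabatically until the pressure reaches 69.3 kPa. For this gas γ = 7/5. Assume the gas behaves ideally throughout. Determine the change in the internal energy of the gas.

-3580 J

n = P₁V₁/(RT₁) = 216×23.9/(8.314×437) = 1.42 mol.
Adiabatic: T₂/T₁ = (P₂/P₁)^((γ−1)/γ) ⇒ T₂ = 437×(0.321)^0.286 = 316 K; V₂ = 53.8 L.
For an ideal gas ΔU = nCvΔT with Cv = (5/2)R = 20.8 J/(mol·K).
ΔU = 1.42×20.8×(316−437) = -3580 J.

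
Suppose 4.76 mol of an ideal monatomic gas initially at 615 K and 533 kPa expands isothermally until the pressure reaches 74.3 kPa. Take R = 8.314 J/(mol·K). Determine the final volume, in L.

V₁ = nRT₁/P₁ = 4.76×8.314×615/533 = 45.7 L.
Isothermal: T stays 615 K; PV = const ⇒ V₂ = 328 L, P₂ = 74.3 kPa.

328 L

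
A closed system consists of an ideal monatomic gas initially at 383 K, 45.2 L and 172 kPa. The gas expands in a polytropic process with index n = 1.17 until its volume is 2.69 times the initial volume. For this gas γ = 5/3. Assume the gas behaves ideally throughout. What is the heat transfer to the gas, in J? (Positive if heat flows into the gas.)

5280 J

n = P₁V₁/(RT₁) = 172×45.2/(8.314×383) = 2.44 mol.
Polytropic n=1.17: T₂ = T₁(V₁/V₂)^(n−1) = 383×(0.372)^0.17 = 324 K; P₂ = P₁(V₁/V₂)^n = 54.0 kPa.
W = (P₁V₁−P₂V₂)/(n−1) = (172×45.2−54.0×122)/0.17 = 7080 J.
ΔU = nCvΔT = 2.44×12.5×(324−383) = -1810 J.
Q = ΔU + W = 5280 J.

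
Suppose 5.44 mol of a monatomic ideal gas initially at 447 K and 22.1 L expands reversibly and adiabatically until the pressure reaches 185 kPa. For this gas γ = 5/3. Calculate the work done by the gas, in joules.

P₁ = nRT₁/V₁ = 5.44×8.314×447/22.1 = 915 kPa.
Adiabatic: T₂/T₁ = (P₂/P₁)^((γ−1)/γ) ⇒ T₂ = 447×(0.202)^0.400 = 236 K; V₂ = 57.7 L.
ΔU = nCvΔT = 5.44×12.5×(236−447) = -14300 J.
Q = 0 for an adiabatic process, so W = −ΔU = 14300 J.

14300 J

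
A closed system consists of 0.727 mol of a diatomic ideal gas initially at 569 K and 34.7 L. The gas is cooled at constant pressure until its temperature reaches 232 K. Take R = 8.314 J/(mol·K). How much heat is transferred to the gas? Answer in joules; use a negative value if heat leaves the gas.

P₁ = nRT₁/V₁ = 0.727×8.314×569/34.7 = 99.1 kPa.
Isobaric: P stays 99.1 kPa; V/T = const ⇒ T₂ = 232 K, V₂ = 14.1 L.
W = PΔV = 99.1×(14.1−34.7) kPa·L = -2040 J.
ΔU = nCvΔT = 0.727×20.8×(232−569) = -5090 J.
Q = ΔU + W = nCpΔT = -7130 J.

-7130 J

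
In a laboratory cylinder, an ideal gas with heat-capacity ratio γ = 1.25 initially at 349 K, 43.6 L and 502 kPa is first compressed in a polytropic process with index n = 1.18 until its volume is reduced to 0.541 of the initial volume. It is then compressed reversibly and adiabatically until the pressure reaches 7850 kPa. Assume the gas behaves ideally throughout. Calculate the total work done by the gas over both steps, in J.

-63000 J

n = P₁V₁/(RT₁) = 502×43.6/(8.314×349) = 7.54 mol.
Step 1 — Polytropic n=1.18: T₂ = T₁(V₁/V₂)^(n−1) = 349×(1.85)^0.18 = 390 K; P₂ = P₁(V₁/V₂)^n = 1040 kPa.
W = (P₁V₁−P₂V₂)/(n−1) = (502×43.6−1040×23.6)/0.18 = -14200 J.
ΔU = nCvΔT = 7.54×33.3×(390−349) = 10200 J.
Q = ΔU + W = -3980 J.
State after step 1: P = 1040 kPa, V = 23.6 L, T = 390 K.
Step 2 — Adiabatic: T₂/T₁ = (P₂/P₁)^((γ−1)/γ) ⇒ T₂ = 390×(7.57)^0.200 = 584 K; V₂ = 4.67 L.
ΔU = nCvΔT = 7.54×33.3×(584−390) = 48800 J.
Q = 0 for an adiabatic process, so W = −ΔU = -48800 J.
Net over both steps: W = -63000 J, Q = -3980 J, ΔU = 59100 J.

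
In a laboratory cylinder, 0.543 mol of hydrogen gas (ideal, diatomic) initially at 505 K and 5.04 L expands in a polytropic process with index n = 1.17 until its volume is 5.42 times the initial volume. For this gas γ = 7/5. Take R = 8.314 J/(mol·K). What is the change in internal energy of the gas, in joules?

P₁ = nRT₁/V₁ = 0.543×8.314×505/5.04 = 452 kPa.
Polytropic n=1.17: T₂ = T₁(V₁/V₂)^(n−1) = 505×(0.185)^0.17 = 379 K; P₂ = P₁(V₁/V₂)^n = 62.6 kPa.
For an ideal gas ΔU = nCvΔT with Cv = (5/2)R = 20.8 J/(mol·K).
ΔU = 0.543×20.8×(379−505) = -1420 J.

-1420 J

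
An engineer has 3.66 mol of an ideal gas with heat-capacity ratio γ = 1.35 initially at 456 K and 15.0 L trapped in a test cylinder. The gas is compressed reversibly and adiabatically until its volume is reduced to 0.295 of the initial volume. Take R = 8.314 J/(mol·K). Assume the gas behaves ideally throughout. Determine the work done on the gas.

21100 J

P₁ = nRT₁/V₁ = 3.66×8.314×456/15.0 = 925 kPa.
Adiabatic: TV^(γ−1) = const ⇒ T₂ = 456×(3.39)^0.350 = 699 K; PV^γ = const ⇒ P₂ = 4810 kPa.
ΔU = nCvΔT = 3.66×23.8×(699−456) = 21100 J.
Q = 0 for an adiabatic process, so W = −ΔU = -21100 J.
Work done on the gas = −W_by = 21100 J.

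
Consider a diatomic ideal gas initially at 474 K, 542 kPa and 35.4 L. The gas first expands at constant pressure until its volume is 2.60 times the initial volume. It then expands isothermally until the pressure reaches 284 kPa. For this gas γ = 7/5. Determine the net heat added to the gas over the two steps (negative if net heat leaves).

n = P₁V₁/(RT₁) = 542×35.4/(8.314×474) = 4.87 mol.
Step 1 — Isobaric: P stays 542 kPa; V/T = const ⇒ T₂ = 1230 K, V₂ = 92.0 L.
W = PΔV = 542×(92.0−35.4) kPa·L = 30700 J.
ΔU = nCvΔT = 4.87×20.8×(1230−474) = 76700 J.
Q = ΔU + W = nCpΔT = 107000 J.
State after step 1: P = 542 kPa, V = 92.0 L, T = 1230 K.
Step 2 — Isothermal: T stays 1230 K; PV = const ⇒ V₂ = 176 L, P₂ = 284 kPa.
ΔU = 0 (ideal gas, T constant).
W = nRT ln(V₂/V₁) = 4.87×8.314×1230×ln(1.91) = 32200 J.
Q = ΔU + W = 32200 J.
Net over both steps: W = 62900 J, Q = 140000 J, ΔU = 76700 J.

140000 J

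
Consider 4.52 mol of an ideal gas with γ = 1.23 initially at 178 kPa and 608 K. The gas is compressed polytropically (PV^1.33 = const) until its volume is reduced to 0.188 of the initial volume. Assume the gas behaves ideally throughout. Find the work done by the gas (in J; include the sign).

V₁ = nRT₁/P₁ = 4.52×8.314×608/178 = 128 L.
Polytropic n=1.33: T₂ = T₁(V₁/V₂)^(n−1) = 608×(5.32)^0.33 = 1060 K; P₂ = P₁(V₁/V₂)^n = 1640 kPa.
W = (P₁V₁−P₂V₂)/(n−1) = (178×128−1640×24.1)/0.33 = -51000 J.

-51000 J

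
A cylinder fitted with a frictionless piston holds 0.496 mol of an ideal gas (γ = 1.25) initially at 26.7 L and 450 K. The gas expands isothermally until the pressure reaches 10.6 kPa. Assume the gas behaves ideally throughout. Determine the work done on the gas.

-3490 J

P₁ = nRT₁/V₁ = 0.496×8.314×450/26.7 = 69.5 kPa.
Isothermal: T stays 450 K; PV = const ⇒ V₂ = 175 L, P₂ = 10.6 kPa.
W = nRT ln(V₂/V₁) = 0.496×8.314×450×ln(6.56) = 3490 J.
Work done on the gas = −W_by = -3490 J.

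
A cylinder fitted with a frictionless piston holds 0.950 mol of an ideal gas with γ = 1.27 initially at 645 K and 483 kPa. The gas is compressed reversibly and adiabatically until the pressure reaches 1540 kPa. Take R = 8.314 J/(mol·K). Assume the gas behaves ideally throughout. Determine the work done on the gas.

5270 J

V₁ = nRT₁/P₁ = 0.950×8.314×645/483 = 10.5 L.
Adiabatic: T₂/T₁ = (P₂/P₁)^((γ−1)/γ) ⇒ T₂ = 645×(3.19)^0.213 = 825 K; V₂ = 4.23 L.
ΔU = nCvΔT = 0.950×30.8×(825−645) = 5270 J.
Q = 0 for an adiabatic process, so W = −ΔU = -5270 J.
Work done on the gas = −W_by = 5270 J.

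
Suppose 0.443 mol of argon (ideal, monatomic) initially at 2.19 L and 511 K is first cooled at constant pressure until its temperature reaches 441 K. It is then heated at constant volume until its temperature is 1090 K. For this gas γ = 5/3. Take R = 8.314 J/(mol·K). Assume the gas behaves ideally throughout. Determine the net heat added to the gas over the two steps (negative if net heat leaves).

P₁ = nRT₁/V₁ = 0.443×8.314×511/2.19 = 859 kPa.
Step 1 — Isobaric: P stays 859 kPa; V/T = const ⇒ T₂ = 441 K, V₂ = 1.89 L.
W = PΔV = 859×(1.89−2.19) kPa·L = -258 J.
ΔU = nCvΔT = 0.443×12.5×(441−511) = -387 J.
Q = ΔU + W = nCpΔT = -645 J.
State after step 1: P = 859 kPa, V = 1.89 L, T = 441 K.
Step 2 — Isochoric: V stays 1.89 L; P/T = const ⇒ T₂ = 1090 K, P₂ = 2120 kPa.
W = 0 (no volume change).
ΔU = nCvΔT = 0.443×12.5×(1090−441) = 3590 J.
Q = ΔU = 3590 J.
Net over both steps: W = -258 J, Q = 2940 J, ΔU = 3200 J.

2940 J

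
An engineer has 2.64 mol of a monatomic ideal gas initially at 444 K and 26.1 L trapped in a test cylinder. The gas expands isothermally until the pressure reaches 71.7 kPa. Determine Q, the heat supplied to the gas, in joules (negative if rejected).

P₁ = nRT₁/V₁ = 2.64×8.314×444/26.1 = 373 kPa.
Isothermal: T stays 444 K; PV = const ⇒ V₂ = 136 L, P₂ = 71.7 kPa.
ΔU = 0 (ideal gas, T constant).
W = nRT ln(V₂/V₁) = 2.64×8.314×444×ln(5.21) = 16100 J.
Q = ΔU + W = 16100 J.

16100 J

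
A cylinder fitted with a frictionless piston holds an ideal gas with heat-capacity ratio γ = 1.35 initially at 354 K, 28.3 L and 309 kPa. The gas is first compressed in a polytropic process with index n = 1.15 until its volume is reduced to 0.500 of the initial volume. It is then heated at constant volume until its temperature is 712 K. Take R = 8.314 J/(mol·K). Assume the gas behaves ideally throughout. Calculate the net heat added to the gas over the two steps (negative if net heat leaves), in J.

n = P₁V₁/(RT₁) = 309×28.3/(8.314×354) = 2.97 mol.
Step 1 — Polytropic n=1.15: T₂ = T₁(V₁/V₂)^(n−1) = 354×(2.00)^0.15 = 393 K; P₂ = P₁(V₁/V₂)^n = 686 kPa.
W = (P₁V₁−P₂V₂)/(n−1) = (309×28.3−686×14.2)/0.15 = -6390 J.
ΔU = nCvΔT = 2.97×23.8×(393−354) = 2740 J.
Q = ΔU + W = -3650 J.
State after step 1: P = 686 kPa, V = 14.2 L, T = 393 K.
Step 2 — Isochoric: V stays 14.2 L; P/T = const ⇒ T₂ = 712 K, P₂ = 1240 kPa.
W = 0 (no volume change).
ΔU = nCvΔT = 2.97×23.8×(712−393) = 22500 J.
Q = ΔU = 22500 J.
Net over both steps: W = -6390 J, Q = 18900 J, ΔU = 25300 J.

18900 J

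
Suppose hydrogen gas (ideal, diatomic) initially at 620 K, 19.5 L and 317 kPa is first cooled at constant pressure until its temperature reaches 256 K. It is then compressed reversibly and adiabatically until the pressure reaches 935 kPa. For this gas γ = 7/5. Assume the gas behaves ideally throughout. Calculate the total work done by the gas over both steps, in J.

n = P₁V₁/(RT₁) = 317×19.5/(8.314×620) = 1.20 mol.
Step 1 — Isobaric: P stays 317 kPa; V/T = const ⇒ T₂ = 256 K, V₂ = 8.05 L.
W = PΔV = 317×(8.05−19.5) kPa·L = -3630 J.
ΔU = nCvΔT = 1.20×20.8×(256−620) = -9070 J.
Q = ΔU + W = nCpΔT = -12700 J.
State after step 1: P = 317 kPa, V = 8.05 L, T = 256 K.
Step 2 — Adiabatic: T₂/T₁ = (P₂/P₁)^((γ−1)/γ) ⇒ T₂ = 256×(2.95)^0.286 = 349 K; V₂ = 3.72 L.
ΔU = nCvΔT = 1.20×20.8×(349−256) = 2310 J.
Q = 0 for an adiabatic process, so W = −ΔU = -2310 J.
Net over both steps: W = -5940 J, Q = -12700 J, ΔU = -6760 J.

-5940 J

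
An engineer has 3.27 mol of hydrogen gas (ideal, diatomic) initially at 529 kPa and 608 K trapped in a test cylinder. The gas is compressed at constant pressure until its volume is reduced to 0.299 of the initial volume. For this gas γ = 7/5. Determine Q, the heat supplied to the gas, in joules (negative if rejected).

V₁ = nRT₁/P₁ = 3.27×8.314×608/529 = 31.2 L.
Isobaric: P stays 529 kPa; V/T = const ⇒ T₂ = 182 K, V₂ = 9.34 L.
W = PΔV = 529×(9.34−31.2) kPa·L = -11600 J.
ΔU = nCvΔT = 3.27×20.8×(182−608) = -29000 J.
Q = ΔU + W = nCpΔT = -40600 J.

-40600 J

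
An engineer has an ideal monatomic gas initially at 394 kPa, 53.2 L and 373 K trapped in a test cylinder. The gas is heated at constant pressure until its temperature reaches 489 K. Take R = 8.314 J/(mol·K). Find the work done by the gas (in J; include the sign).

n = P₁V₁/(RT₁) = 394×53.2/(8.314×373) = 6.76 mol.
Isobaric: P stays 394 kPa; V/T = const ⇒ T₂ = 489 K, V₂ = 69.7 L.
W = PΔV = 394×(69.7−53.2) kPa·L = 6520 J.

6520 J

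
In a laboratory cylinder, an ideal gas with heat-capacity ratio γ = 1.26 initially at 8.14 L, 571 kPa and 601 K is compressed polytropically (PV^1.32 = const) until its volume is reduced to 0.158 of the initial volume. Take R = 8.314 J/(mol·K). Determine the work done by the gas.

n = P₁V₁/(RT₁) = 571×8.14/(8.314×601) = 0.930 mol.
Polytropic n=1.32: T₂ = T₁(V₁/V₂)^(n−1) = 601×(6.33)^0.32 = 1080 K; P₂ = P₁(V₁/V₂)^n = 6520 kPa.
W = (P₁V₁−P₂V₂)/(n−1) = (571×8.14−6520×1.29)/0.32 = -11700 J.

-11700 J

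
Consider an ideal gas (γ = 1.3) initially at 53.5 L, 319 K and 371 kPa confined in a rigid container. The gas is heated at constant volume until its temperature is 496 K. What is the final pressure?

577 kPa

Isochoric: V stays 53.5 L; P/T = const ⇒ T₂ = 496 K, P₂ = 577 kPa.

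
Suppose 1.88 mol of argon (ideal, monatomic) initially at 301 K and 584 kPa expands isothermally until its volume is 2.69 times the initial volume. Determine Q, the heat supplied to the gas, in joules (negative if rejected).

V₁ = nRT₁/P₁ = 1.88×8.314×301/584 = 8.06 L.
Isothermal: T stays 301 K; PV = const ⇒ V₂ = 21.7 L, P₂ = 217 kPa.
ΔU = 0 (ideal gas, T constant).
W = nRT ln(V₂/V₁) = 1.88×8.314×301×ln(2.69) = 4660 J.
Q = ΔU + W = 4660 J.

4660 J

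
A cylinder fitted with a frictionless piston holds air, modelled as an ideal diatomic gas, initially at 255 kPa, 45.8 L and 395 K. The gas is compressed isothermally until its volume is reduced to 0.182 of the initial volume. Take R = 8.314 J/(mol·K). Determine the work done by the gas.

-19900 J

n = P₁V₁/(RT₁) = 255×45.8/(8.314×395) = 3.56 mol.
Isothermal: T stays 395 K; PV = const ⇒ V₂ = 8.34 L, P₂ = 1400 kPa.
W = nRT ln(V₂/V₁) = 3.56×8.314×395×ln(0.182) = -19900 J.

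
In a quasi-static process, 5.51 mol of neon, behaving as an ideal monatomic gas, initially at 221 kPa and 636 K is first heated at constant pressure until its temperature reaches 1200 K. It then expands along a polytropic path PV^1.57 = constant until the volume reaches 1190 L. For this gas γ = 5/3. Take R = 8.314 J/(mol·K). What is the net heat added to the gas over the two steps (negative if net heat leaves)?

V₁ = nRT₁/P₁ = 5.51×8.314×636/221 = 132 L.
Step 1 — Isobaric: P stays 221 kPa; V/T = const ⇒ T₂ = 1200 K, V₂ = 249 L.
W = PΔV = 221×(249−132) kPa·L = 25800 J.
ΔU = nCvΔT = 5.51×12.5×(1200−636) = 38800 J.
Q = ΔU + W = nCpΔT = 64600 J.
State after step 1: P = 221 kPa, V = 249 L, T = 1200 K.
Step 2 — Polytropic n=1.57: T₂ = T₁(V₁/V₂)^(n−1) = 1200×(0.209)^0.57 = 492 K; P₂ = P₁(V₁/V₂)^n = 18.9 kPa.
W = (P₁V₁−P₂V₂)/(n−1) = (221×249−18.9×1190)/0.57 = 56900 J.
ΔU = nCvΔT = 5.51×12.5×(492−1200) = -48700 J.
Q = ΔU + W = 8250 J.
Net over both steps: W = 82800 J, Q = 72800 J, ΔU = -9920 J.

72800 J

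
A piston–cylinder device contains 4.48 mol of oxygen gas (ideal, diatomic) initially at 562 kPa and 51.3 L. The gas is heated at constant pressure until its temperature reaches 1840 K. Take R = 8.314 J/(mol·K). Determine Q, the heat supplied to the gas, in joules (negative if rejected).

139000 J

T₁ = P₁V₁/(nR) = 562×51.3/(4.48×8.314) = 774 K.
Isobaric: P stays 562 kPa; V/T = const ⇒ T₂ = 1840 K, V₂ = 122 L.
W = PΔV = 562×(122−51.3) kPa·L = 39700 J.
ΔU = nCvΔT = 4.48×20.8×(1840−774) = 99300 J.
Q = ΔU + W = nCpΔT = 139000 J.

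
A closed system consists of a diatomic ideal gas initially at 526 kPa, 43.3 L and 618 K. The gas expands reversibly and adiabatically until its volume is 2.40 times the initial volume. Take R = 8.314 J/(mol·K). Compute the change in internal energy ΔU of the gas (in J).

n = P₁V₁/(RT₁) = 526×43.3/(8.314×618) = 4.43 mol.
Adiabatic: TV^(γ−1) = const ⇒ T₂ = 618×(0.417)^0.400 = 435 K; PV^γ = const ⇒ P₂ = 154 kPa.
For an ideal gas ΔU = nCvΔT with Cv = (5/2)R = 20.8 J/(mol·K).
ΔU = 4.43×20.8×(435−618) = -16800 J.

-16800 J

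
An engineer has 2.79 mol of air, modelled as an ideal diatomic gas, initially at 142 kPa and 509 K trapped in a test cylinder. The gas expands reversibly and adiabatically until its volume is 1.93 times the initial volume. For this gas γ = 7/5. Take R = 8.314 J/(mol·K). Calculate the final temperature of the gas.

391 K

V₁ = nRT₁/P₁ = 2.79×8.314×509/142 = 83.1 L.
Adiabatic: TV^(γ−1) = const ⇒ T₂ = 509×(0.518)^0.400 = 391 K; PV^γ = const ⇒ P₂ = 56.6 kPa.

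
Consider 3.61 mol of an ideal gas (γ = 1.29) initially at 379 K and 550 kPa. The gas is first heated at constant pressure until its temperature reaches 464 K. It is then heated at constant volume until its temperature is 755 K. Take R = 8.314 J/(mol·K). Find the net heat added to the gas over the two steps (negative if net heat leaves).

41500 J

V₁ = nRT₁/P₁ = 3.61×8.314×379/550 = 20.7 L.
Step 1 — Isobaric: P stays 550 kPa; V/T = const ⇒ T₂ = 464 K, V₂ = 25.3 L.
W = PΔV = 550×(25.3−20.7) kPa·L = 2550 J.
ΔU = nCvΔT = 3.61×28.7×(464−379) = 8800 J.
Q = ΔU + W = nCpΔT = 11300 J.
State after step 1: P = 550 kPa, V = 25.3 L, T = 464 K.
Step 2 — Isochoric: V stays 25.3 L; P/T = const ⇒ T₂ = 755 K, P₂ = 895 kPa.
W = 0 (no volume change).
ΔU = nCvΔT = 3.61×28.7×(755−464) = 30100 J.
Q = ΔU = 30100 J.
Net over both steps: W = 2550 J, Q = 41500 J, ΔU = 38900 J.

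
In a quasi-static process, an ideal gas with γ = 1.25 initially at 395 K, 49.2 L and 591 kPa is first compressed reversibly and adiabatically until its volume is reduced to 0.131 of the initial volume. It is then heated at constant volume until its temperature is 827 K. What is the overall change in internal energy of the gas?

n = P₁V₁/(RT₁) = 591×49.2/(8.314×395) = 8.85 mol.
Step 1 — Adiabatic: TV^(γ−1) = const ⇒ T₂ = 395×(7.63)^0.250 = 657 K; PV^γ = const ⇒ P₂ = 7500 kPa.
ΔU = nCvΔT = 8.85×33.3×(657−395) = 77000 J.
Q = 0 for an adiabatic process, so W = −ΔU = -77000 J.
State after step 1: P = 7500 kPa, V = 6.45 L, T = 657 K.
Step 2 — Isochoric: V stays 6.45 L; P/T = const ⇒ T₂ = 827 K, P₂ = 9450 kPa.
W = 0 (no volume change).
ΔU = nCvΔT = 8.85×33.3×(827−657) = 50200 J.
Q = ΔU = 50200 J.
Net over both steps: W = -77000 J, Q = 50200 J, ΔU = 127000 J.

127000 J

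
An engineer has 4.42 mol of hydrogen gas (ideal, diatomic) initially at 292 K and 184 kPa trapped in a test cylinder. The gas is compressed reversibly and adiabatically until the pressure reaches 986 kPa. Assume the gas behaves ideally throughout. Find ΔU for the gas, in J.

16500 J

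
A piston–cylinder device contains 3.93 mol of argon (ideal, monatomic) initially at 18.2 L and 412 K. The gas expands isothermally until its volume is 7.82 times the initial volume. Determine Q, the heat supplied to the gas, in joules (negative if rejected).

27700 J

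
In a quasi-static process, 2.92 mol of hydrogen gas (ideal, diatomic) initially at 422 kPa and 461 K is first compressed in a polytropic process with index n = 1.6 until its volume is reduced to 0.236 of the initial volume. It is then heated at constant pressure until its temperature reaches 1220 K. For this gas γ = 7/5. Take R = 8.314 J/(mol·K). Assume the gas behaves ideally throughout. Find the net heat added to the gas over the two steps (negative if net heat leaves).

23400 J

V₁ = nRT₁/P₁ = 2.92×8.314×461/422 = 26.5 L.
Step 1 — Polytropic n=1.6: T₂ = T₁(V₁/V₂)^(n−1) = 461×(4.24)^0.60 = 1100 K; P₂ = P₁(V₁/V₂)^n = 4250 kPa.
W = (P₁V₁−P₂V₂)/(n−1) = (422×26.5−4250×6.26)/0.60 = -25700 J.
ΔU = nCvΔT = 2.92×20.8×(1100−461) = 38600 J.
Q = ΔU + W = 12900 J.
State after step 1: P = 4250 kPa, V = 6.26 L, T = 1100 K.
Step 2 — Isobaric: P stays 4250 kPa; V/T = const ⇒ T₂ = 1220 K, V₂ = 6.96 L.
W = PΔV = 4250×(6.96−6.26) kPa·L = 3000 J.
ΔU = nCvΔT = 2.92×20.8×(1220−1100) = 7500 J.
Q = ΔU + W = nCpΔT = 10500 J.
Net over both steps: W = -22700 J, Q = 23400 J, ΔU = 46100 J.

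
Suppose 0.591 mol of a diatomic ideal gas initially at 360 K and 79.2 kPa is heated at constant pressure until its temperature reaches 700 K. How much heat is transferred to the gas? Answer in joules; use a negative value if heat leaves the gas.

V₁ = nRT₁/P₁ = 0.591×8.314×360/79.2 = 22.3 L.
Isobaric: P stays 79.2 kPa; V/T = const ⇒ T₂ = 700 K, V₂ = 43.4 L.
W = PΔV = 79.2×(43.4−22.3) kPa·L = 1670 J.
ΔU = nCvΔT = 0.591×20.8×(700−360) = 4180 J.
Q = ΔU + W = nCpΔT = 5850 J.

5850 J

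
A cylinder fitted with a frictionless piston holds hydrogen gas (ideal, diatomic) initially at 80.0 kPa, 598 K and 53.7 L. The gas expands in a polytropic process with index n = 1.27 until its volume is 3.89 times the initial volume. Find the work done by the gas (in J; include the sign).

n = P₁V₁/(RT₁) = 80.0×53.7/(8.314×598) = 0.864 mol.
Polytropic n=1.27: T₂ = T₁(V₁/V₂)^(n−1) = 598×(0.257)^0.27 = 414 K; P₂ = P₁(V₁/V₂)^n = 14.3 kPa.
W = (P₁V₁−P₂V₂)/(n−1) = (80.0×53.7−14.3×209)/0.27 = 4890 J.

4890 J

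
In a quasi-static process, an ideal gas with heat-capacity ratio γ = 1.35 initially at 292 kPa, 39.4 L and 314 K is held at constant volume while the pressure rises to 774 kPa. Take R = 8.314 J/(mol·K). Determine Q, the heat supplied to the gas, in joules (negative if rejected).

54300 J

n = P₁V₁/(RT₁) = 292×39.4/(8.314×314) = 4.41 mol.
Isochoric: V stays 39.4 L; P/T = const ⇒ T₂ = 832 K, P₂ = 774 kPa.
W = 0 (no volume change).
ΔU = nCvΔT = 4.41×23.8×(832−314) = 54300 J.
Q = ΔU = 54300 J.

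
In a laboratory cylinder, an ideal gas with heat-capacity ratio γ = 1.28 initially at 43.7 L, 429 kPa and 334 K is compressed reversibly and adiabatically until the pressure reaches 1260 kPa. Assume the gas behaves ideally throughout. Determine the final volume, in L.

18.8 L

Adiabatic: T₂/T₁ = (P₂/P₁)^((γ−1)/γ) ⇒ T₂ = 334×(2.94)^0.219 = 423 K; V₂ = 18.8 L.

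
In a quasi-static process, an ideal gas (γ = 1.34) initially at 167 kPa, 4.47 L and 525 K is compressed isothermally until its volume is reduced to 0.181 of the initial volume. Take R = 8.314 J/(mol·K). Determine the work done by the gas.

-1280 J

n = P₁V₁/(RT₁) = 167×4.47/(8.314×525) = 0.171 mol.
Isothermal: T stays 525 K; PV = const ⇒ V₂ = 0.809 L, P₂ = 923 kPa.
W = nRT ln(V₂/V₁) = 0.171×8.314×525×ln(0.181) = -1280 J.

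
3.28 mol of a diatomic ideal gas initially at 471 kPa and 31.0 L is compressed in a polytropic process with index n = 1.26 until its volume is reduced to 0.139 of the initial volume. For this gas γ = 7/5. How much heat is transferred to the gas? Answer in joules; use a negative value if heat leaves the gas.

T₁ = P₁V₁/(nR) = 471×31.0/(3.28×8.314) = 535 K.
Polytropic n=1.26: T₂ = T₁(V₁/V₂)^(n−1) = 535×(7.19)^0.26 = 894 K; P₂ = P₁(V₁/V₂)^n = 5660 kPa.
W = (P₁V₁−P₂V₂)/(n−1) = (471×31.0−5660×4.31)/0.26 = -37600 J.
ΔU = nCvΔT = 3.28×20.8×(894−535) = 24500 J.
Q = ΔU + W = -13200 J.

-13200 J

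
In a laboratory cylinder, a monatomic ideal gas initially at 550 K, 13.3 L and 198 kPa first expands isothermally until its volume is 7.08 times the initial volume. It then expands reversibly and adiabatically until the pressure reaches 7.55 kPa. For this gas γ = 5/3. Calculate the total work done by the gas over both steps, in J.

6760 J

n = P₁V₁/(RT₁) = 198×13.3/(8.314×550) = 0.576 mol.
Step 1 — Isothermal: T stays 550 K; PV = const ⇒ V₂ = 94.2 L, P₂ = 28.0 kPa.
ΔU = 0 (ideal gas, T constant).
W = nRT ln(V₂/V₁) = 0.576×8.314×550×ln(7.08) = 5150 J.
Q = ΔU + W = 5150 J.
State after step 1: P = 28.0 kPa, V = 94.2 L, T = 550 K.
Step 2 — Adiabatic: T₂/T₁ = (P₂/P₁)^((γ−1)/γ) ⇒ T₂ = 550×(0.270)^0.400 = 326 K; V₂ = 207 L.
ΔU = nCvΔT = 0.576×12.5×(326−550) = -1610 J.
Q = 0 for an adiabatic process, so W = −ΔU = 1610 J.
Net over both steps: W = 6760 J, Q = 5150 J, ΔU = -1610 J.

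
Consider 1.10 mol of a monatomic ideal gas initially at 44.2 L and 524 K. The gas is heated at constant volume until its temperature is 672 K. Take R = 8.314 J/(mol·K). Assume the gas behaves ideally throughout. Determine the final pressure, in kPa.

P₁ = nRT₁/V₁ = 1.10×8.314×524/44.2 = 108 kPa.
Isochoric: V stays 44.2 L; P/T = const ⇒ T₂ = 672 K, P₂ = 139 kPa.

139 kPa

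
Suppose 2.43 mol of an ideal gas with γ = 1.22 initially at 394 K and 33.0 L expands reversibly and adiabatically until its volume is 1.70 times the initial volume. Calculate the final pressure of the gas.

126 kPa

P₁ = nRT₁/V₁ = 2.43×8.314×394/33.0 = 241 kPa.
Adiabatic: TV^(γ−1) = const ⇒ T₂ = 394×(0.588)^0.220 = 351 K; PV^γ = const ⇒ P₂ = 126 kPa.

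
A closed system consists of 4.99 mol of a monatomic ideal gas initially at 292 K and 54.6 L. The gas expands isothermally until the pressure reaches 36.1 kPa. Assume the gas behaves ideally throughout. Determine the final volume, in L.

336 L

P₁ = nRT₁/V₁ = 4.99×8.314×292/54.6 = 222 kPa.
Isothermal: T stays 292 K; PV = const ⇒ V₂ = 336 L, P₂ = 36.1 kPa.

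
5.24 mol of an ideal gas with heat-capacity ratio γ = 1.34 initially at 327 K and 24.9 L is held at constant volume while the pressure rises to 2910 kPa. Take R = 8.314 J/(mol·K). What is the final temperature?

1660 K

P₁ = nRT₁/V₁ = 5.24×8.314×327/24.9 = 572 kPa.
Isochoric: V stays 24.9 L; P/T = const ⇒ T₂ = 1660 K, P₂ = 2910 kPa.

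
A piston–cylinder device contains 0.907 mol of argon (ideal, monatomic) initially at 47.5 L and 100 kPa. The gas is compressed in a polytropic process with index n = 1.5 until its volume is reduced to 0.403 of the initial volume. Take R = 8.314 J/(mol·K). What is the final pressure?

T₁ = P₁V₁/(nR) = 100×47.5/(0.907×8.314) = 630 K.
Polytropic n=1.5: T₂ = T₁(V₁/V₂)^(n−1) = 630×(2.48)^0.50 = 992 K; P₂ = P₁(V₁/V₂)^n = 391 kPa.

391 kPa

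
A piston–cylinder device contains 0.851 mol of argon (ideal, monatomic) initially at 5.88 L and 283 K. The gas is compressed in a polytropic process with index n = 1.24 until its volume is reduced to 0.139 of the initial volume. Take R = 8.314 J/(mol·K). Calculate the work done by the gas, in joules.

-5050 J

P₁ = nRT₁/V₁ = 0.851×8.314×283/5.88 = 341 kPa.
Polytropic n=1.24: T₂ = T₁(V₁/V₂)^(n−1) = 283×(7.19)^0.24 = 454 K; P₂ = P₁(V₁/V₂)^n = 3930 kPa.
W = (P₁V₁−P₂V₂)/(n−1) = (341×5.88−3930×0.817)/0.24 = -5050 J.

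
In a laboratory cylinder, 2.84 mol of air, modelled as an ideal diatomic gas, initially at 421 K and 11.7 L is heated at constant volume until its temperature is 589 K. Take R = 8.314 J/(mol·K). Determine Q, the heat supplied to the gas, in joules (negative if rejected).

P₁ = nRT₁/V₁ = 2.84×8.314×421/11.7 = 850 kPa.
Isochoric: V stays 11.7 L; P/T = const ⇒ T₂ = 589 K, P₂ = 1190 kPa.
W = 0 (no volume change).
ΔU = nCvΔT = 2.84×20.8×(589−421) = 9920 J.
Q = ΔU = 9920 J.

9920 J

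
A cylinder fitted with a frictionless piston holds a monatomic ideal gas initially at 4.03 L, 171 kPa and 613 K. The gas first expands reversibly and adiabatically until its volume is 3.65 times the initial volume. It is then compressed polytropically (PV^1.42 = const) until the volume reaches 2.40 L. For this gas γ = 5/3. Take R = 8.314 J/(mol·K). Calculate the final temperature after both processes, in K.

554 K

n = P₁V₁/(RT₁) = 171×4.03/(8.314×613) = 0.135 mol.
Step 1 — Adiabatic: TV^(γ−1) = const ⇒ T₂ = 613×(0.274)^0.667 = 259 K; PV^γ = const ⇒ P₂ = 19.8 kPa.
ΔU = nCvΔT = 0.135×12.5×(259−613) = -598 J.
Q = 0 for an adiabatic process, so W = −ΔU = 598 J.
State after step 1: P = 19.8 kPa, V = 14.7 L, T = 259 K.
Step 2 — Polytropic n=1.42: T₂ = T₁(V₁/V₂)^(n−1) = 259×(6.13)^0.42 = 554 K; P₂ = P₁(V₁/V₂)^n = 259 kPa.
W = (P₁V₁−P₂V₂)/(n−1) = (19.8×14.7−259×2.40)/0.42 = -790 J.
ΔU = nCvΔT = 0.135×12.5×(554−259) = 498 J.
Q = ΔU + W = -292 J.
Net over both steps: W = -192 J, Q = -292 J, ΔU = -99.9 J.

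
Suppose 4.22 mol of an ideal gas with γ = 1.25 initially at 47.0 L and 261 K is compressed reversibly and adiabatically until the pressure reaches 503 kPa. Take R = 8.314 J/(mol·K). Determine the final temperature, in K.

P₁ = nRT₁/V₁ = 4.22×8.314×261/47.0 = 195 kPa.
Adiabatic: T₂/T₁ = (P₂/P₁)^((γ−1)/γ) ⇒ T₂ = 261×(2.58)^0.200 = 316 K; V₂ = 22.0 L.

316 K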